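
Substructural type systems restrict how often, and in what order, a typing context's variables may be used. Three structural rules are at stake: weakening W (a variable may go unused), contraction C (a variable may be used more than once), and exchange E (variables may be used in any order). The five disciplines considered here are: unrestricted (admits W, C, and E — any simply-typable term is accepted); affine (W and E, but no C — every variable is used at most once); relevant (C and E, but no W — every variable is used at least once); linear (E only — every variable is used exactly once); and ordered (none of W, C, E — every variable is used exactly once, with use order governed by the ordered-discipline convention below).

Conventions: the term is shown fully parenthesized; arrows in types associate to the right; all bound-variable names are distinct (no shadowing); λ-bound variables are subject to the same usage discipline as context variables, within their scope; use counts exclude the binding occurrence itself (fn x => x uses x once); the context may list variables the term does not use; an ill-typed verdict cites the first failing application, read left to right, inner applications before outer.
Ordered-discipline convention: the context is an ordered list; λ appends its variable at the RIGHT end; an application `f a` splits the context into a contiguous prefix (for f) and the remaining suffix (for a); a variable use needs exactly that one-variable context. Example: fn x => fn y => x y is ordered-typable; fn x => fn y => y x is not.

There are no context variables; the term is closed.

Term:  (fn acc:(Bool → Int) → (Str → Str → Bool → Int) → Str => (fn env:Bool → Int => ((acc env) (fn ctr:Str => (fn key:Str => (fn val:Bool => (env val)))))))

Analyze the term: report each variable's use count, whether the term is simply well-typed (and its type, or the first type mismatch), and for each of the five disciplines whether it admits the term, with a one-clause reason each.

variable uses: acc (λ-bound) ×1; env (λ-bound) ×2; ctr (λ-bound) ×0; key (λ-bound) ×0; val (λ-bound) ×1
left-to-right use order: acc, env, env, val
typing: the term checks, with type ((Bool → Int) → (Str → Str → Bool → Int) → Str) → (Bool → Int) → Str
ordered: ✗, needs contraction — env ×2; needs weakening: ctr, key unused
linear: ✗, needs contraction — env ×2; needs weakening: ctr, key unused
affine: ✗, needs contraction — env ×2
relevant: ✗, needs weakening: ctr, key unused
unrestricted: ✓, typability at ((Bool → Int) → (Str → Str → Bool → Int) → Str) → (Bool → Int) → Str is all that's needed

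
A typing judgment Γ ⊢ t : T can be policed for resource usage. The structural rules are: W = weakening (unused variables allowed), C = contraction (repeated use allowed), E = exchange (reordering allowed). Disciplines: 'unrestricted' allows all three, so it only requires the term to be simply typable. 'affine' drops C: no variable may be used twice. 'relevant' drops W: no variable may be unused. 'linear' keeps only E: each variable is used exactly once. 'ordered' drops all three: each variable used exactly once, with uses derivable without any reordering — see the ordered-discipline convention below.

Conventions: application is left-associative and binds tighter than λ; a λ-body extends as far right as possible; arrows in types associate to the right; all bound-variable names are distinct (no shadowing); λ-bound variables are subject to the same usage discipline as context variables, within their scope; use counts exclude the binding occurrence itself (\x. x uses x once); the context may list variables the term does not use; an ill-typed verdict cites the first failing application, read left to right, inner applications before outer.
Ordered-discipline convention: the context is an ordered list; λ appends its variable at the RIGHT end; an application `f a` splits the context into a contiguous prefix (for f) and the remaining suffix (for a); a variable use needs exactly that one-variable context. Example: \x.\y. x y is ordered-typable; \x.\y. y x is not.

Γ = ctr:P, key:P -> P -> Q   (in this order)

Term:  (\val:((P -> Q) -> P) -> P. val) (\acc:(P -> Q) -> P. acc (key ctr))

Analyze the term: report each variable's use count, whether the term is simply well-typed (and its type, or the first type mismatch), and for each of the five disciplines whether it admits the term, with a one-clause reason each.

variable uses: ctr ×1; key ×1; val (bound) ×1; acc (bound) ×1
left-to-right use order: val, acc, key, ctr
typing: ✓ — ((P -> Q) -> P) -> P
ordered ✗ (no contiguous prefix/suffix split fits val, acc, key, ctr)
linear ✓ (ctr, key, val, acc: one use apiece)
affine ✓ (no duplicate uses among ctr, key, val, acc)
relevant ✓ (at least one use each (ctr, key, val, acc))
unrestricted ✓ (typability at ((P -> Q) -> P) -> P is all that's needed)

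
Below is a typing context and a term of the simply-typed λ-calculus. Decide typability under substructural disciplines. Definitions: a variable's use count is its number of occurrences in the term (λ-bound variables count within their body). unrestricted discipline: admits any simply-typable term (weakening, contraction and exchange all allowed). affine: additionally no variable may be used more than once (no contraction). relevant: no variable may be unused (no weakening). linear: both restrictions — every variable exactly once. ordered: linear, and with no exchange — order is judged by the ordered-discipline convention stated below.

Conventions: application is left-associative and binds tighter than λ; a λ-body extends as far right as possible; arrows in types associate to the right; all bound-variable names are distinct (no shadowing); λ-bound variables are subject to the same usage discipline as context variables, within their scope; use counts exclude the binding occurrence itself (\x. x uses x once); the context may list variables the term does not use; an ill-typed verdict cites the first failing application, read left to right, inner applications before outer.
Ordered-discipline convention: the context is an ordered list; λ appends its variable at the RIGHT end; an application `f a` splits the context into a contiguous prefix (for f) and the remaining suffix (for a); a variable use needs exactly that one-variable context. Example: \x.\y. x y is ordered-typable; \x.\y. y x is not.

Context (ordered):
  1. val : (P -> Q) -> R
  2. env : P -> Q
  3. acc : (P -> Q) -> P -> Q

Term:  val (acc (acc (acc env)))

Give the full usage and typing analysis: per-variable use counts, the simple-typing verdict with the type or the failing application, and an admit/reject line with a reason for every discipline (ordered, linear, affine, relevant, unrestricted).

use counts: val=1, env=1, acc=3
use order (left to right): val, acc, acc, acc, env
typing: well-typed — term : R
ordered: ✗ — uses contraction: acc ×3
linear: ✗ — uses contraction: acc ×3
affine: ✗ — uses contraction: acc ×3
relevant: ✓ — none of val, env, acc goes unused
unrestricted: ✓ — type-checks (R) and nothing is barred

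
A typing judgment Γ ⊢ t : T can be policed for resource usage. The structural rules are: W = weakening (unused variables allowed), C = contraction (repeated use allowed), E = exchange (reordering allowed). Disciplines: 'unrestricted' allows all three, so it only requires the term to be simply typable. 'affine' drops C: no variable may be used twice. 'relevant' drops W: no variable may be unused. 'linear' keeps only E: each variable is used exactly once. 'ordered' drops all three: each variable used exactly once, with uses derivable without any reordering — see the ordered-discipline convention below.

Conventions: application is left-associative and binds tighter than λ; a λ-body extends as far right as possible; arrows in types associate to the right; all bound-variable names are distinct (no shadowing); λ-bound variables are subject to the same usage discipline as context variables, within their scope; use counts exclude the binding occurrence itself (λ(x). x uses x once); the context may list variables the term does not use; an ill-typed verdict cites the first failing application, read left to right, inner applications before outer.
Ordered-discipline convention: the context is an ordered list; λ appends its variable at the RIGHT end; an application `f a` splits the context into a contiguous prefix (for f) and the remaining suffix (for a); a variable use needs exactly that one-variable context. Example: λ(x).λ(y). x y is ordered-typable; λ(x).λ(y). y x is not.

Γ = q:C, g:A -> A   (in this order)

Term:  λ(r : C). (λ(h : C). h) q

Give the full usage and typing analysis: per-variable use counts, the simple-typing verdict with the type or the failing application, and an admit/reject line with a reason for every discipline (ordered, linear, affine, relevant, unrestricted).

use counts: q: 1×; g: 0×; r [bound]: 0×; h [bound]: 1×
use order (left to right): h, q
typing: ✓ — C -> C
ordered ✗ (unused: g, r — weakening required)
linear ✗ (unused: g, r — weakening required)
affine ✓ (no duplicate uses among q, g, r, h)
relevant ✗ (unused: g, r — weakening required)
unrestricted ✓ (well-typed at C -> C; no restrictions here)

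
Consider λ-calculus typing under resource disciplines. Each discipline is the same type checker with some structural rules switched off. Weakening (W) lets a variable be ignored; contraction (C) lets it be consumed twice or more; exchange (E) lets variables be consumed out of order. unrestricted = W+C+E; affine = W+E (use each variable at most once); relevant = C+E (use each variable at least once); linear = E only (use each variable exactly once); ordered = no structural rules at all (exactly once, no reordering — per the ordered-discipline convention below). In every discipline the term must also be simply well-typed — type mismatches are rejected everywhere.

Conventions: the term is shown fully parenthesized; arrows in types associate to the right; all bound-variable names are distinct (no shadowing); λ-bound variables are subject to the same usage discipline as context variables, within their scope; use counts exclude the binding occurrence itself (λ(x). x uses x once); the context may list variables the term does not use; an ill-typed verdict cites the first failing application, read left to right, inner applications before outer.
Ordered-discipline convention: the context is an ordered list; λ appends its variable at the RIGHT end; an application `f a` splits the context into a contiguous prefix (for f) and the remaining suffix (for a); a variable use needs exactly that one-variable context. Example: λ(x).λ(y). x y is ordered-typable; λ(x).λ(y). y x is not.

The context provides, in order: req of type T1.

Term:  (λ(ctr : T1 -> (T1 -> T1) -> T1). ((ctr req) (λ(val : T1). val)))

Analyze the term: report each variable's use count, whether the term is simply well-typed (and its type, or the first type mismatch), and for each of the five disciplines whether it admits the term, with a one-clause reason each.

usage: req=1; ctr (λ-bound)=1; val (λ-bound)=1
uses in reading order: ctr, req, val
typing: ✓ — (T1 -> (T1 -> T1) -> T1) -> T1
ordered: ✗ — needs exchange: uses follow ctr, req, val
linear: ✓ — exactly-once usage across req, ctr, val
affine: ✓ — at most one use each (req, ctr, val)
relevant: ✓ — at least one use each (req, ctr, val)
unrestricted: ✓ — typability at (T1 -> (T1 -> T1) -> T1) -> T1 is all that's needed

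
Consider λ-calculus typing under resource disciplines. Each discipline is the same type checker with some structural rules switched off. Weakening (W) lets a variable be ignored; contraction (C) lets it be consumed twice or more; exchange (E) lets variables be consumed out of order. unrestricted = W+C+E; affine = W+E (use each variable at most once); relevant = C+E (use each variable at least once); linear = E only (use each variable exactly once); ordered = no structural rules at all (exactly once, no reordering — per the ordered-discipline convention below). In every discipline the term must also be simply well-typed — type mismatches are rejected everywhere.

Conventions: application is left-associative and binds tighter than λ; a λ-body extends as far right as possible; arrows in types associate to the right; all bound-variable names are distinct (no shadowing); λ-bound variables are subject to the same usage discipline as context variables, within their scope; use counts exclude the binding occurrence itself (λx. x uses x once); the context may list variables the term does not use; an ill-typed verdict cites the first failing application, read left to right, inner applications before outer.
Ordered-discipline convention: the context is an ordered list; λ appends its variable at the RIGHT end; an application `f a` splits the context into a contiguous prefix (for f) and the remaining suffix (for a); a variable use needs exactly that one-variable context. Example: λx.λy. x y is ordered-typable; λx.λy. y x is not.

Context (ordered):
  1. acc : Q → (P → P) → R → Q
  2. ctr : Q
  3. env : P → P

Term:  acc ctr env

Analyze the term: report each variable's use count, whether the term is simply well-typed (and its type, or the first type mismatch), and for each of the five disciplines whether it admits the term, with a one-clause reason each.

variable uses: acc: 1×, ctr: 1×, env: 1×
use order (left to right): acc, ctr, env
typing: well-typed at R → Q
ordered: ✓, acc, ctr, env once each; derivable with no W/C/E
linear: ✓, single use per variable (acc, ctr, env)
affine: ✓, at most one use each (acc, ctr, env)
relevant: ✓, every one of acc, ctr, env appears
unrestricted: ✓, typability at R → Q is all that's needed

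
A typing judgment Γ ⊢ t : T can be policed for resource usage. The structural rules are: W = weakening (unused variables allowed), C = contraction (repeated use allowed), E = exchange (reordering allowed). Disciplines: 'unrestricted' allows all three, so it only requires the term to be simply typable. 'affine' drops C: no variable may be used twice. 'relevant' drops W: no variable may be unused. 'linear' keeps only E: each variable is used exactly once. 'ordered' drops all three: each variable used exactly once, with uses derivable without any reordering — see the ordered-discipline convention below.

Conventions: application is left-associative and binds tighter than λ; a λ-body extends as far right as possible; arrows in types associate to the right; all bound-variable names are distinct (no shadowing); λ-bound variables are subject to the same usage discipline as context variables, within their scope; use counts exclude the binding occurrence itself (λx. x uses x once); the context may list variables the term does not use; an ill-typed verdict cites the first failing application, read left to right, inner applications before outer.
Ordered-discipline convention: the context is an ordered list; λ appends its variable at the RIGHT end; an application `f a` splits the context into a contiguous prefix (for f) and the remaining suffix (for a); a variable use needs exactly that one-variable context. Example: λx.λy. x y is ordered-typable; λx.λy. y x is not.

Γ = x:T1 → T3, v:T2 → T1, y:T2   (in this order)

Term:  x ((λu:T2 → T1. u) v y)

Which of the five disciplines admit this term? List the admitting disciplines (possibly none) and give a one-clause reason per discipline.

accepted by: ordered, linear, affine, relevant, unrestricted
counts: x=1; v=1; y=1; u (λ-bound)=1
uses in reading order: x, u, v, y
typing: well-typed — term : T3
ordered: ✓ — x, v, y, u: once each, no exchange needed
linear: ✓ — x, v, y, u: one use apiece
affine: ✓ — at most one use each (x, v, y, u)
relevant: ✓ — at least one use each (x, v, y, u)
unrestricted: ✓ — type-checks (T3) and nothing is barred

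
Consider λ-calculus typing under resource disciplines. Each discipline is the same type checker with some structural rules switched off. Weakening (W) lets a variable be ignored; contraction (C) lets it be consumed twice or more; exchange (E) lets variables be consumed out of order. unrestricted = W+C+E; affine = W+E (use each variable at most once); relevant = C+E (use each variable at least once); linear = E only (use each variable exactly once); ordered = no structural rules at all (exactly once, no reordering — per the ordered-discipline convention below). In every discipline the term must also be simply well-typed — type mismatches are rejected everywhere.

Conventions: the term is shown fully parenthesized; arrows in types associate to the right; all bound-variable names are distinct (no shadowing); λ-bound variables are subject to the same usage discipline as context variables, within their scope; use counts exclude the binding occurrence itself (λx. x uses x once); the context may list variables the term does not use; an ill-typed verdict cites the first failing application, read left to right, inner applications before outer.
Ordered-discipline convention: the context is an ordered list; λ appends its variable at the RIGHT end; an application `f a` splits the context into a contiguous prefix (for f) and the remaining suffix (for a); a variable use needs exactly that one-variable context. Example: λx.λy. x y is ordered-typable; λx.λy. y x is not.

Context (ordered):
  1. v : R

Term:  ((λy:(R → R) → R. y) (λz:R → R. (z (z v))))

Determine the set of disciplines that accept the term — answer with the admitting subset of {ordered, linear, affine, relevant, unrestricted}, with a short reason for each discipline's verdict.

admitted by: relevant, unrestricted
counts: v: 1×; y (bound): 1×; z (bound): 2×
use order (left to right): y, z, z, v
typing: the term checks, with type (R → R) → R
ordered: ✗ — repeated use of z ×2
linear: ✗ — repeated use of z ×2
affine: ✗ — repeated use of z ×2
relevant: ✓ — none of v, y, z goes unused
unrestricted: ✓ — simply typable at (R → R) → R; W, C, E all held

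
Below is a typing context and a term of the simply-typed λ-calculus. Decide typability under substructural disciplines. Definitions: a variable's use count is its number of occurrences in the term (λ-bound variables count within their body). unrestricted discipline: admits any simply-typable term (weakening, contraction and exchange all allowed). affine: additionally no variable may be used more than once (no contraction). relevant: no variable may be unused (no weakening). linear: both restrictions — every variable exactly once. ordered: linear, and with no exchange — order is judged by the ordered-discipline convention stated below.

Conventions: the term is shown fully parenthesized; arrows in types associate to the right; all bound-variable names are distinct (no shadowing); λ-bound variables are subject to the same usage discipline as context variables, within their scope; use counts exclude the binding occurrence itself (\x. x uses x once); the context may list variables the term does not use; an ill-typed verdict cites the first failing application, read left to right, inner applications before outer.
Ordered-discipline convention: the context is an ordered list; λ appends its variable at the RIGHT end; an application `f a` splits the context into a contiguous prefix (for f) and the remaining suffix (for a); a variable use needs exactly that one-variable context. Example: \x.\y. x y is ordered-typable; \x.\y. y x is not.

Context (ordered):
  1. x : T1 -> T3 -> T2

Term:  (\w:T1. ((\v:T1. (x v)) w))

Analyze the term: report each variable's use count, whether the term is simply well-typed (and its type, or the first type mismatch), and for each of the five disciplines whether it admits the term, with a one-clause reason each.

counts: x=1; w (λ-bound)=1; v (λ-bound)=1
use order (left to right): x, v, w
typing: ✓ — T1 -> T3 -> T2
ordered: ✓ — x, w, v: once each, no exchange needed
linear: ✓ — each of x, w, v used exactly once
affine: ✓ — no duplicate uses among x, w, v
relevant: ✓ — every one of x, w, v appears
unrestricted: ✓ — simply typable at T1 -> T3 -> T2; W, C, E all held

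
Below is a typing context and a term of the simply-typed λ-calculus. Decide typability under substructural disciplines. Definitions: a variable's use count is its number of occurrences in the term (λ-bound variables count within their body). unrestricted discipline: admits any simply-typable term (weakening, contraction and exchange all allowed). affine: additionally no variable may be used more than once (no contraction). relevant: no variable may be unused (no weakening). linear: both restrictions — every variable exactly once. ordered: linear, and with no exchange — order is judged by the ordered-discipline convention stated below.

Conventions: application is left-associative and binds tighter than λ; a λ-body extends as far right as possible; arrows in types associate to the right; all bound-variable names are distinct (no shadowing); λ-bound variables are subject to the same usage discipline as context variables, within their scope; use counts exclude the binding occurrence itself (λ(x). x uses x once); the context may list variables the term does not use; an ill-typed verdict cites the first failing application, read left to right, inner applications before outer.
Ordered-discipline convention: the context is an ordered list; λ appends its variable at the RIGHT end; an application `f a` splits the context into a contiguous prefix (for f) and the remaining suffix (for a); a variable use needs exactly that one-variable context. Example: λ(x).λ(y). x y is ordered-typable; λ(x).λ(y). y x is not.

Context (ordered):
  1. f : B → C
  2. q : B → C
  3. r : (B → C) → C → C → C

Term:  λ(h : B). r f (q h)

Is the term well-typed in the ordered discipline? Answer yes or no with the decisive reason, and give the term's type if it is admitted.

no — use order r, f, q, h needs exchange
use counts: f ×1, q ×1, r ×1, h (λ-bound) ×1
order of uses: r, f, q, h
typing: the term checks, with type B → C → C
summary: ordered ✗ · linear ✓ · affine ✓ · relevant ✓ · unrestricted ✓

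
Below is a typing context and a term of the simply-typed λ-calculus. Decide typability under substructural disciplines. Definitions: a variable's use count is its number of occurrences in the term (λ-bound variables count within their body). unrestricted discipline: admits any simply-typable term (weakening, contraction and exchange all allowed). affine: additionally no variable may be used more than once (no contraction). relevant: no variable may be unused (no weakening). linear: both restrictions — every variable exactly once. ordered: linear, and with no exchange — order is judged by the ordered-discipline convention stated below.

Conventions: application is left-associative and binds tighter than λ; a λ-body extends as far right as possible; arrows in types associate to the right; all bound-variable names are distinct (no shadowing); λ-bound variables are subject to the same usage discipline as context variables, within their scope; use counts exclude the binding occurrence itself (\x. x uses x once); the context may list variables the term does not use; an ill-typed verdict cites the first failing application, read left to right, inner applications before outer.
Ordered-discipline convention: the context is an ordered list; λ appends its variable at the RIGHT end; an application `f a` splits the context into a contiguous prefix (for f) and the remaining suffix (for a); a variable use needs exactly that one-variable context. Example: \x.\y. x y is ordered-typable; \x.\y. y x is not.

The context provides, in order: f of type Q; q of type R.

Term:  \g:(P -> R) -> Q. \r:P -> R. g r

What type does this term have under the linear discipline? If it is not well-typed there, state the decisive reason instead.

not well-typed under linear — unused: f, q — weakening required
usage: f=0, q=0, g (bound)=1, r (bound)=1
left-to-right use order: g, r
typing: ✓ — ((P -> R) -> Q) -> (P -> R) -> Q
per-discipline verdicts: ordered ✗; linear ✗; affine ✓; relevant ✗; unrestricted ✓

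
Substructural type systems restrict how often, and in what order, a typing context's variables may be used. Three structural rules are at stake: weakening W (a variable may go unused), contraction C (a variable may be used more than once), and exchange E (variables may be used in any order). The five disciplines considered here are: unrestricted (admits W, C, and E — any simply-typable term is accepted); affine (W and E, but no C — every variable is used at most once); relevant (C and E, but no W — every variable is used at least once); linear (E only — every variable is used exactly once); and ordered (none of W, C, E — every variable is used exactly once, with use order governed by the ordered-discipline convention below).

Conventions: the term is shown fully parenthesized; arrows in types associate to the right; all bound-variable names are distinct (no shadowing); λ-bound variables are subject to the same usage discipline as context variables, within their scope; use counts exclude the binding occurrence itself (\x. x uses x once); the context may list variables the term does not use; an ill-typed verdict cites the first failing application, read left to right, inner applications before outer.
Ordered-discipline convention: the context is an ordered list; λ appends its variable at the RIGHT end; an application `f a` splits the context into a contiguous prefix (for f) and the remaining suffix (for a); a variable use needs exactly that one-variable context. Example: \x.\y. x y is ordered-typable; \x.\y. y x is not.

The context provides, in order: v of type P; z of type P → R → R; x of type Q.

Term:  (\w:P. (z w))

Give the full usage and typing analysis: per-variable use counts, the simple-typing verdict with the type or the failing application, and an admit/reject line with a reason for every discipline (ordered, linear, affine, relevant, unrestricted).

use counts: v: 0×; z: 1×; x: 0×; w (bound): 1×
use order (left to right): z, w
typing: well-typed — term : P → R → R
ordered: ✗ — unused: v, x — weakening required
linear: ✗ — unused: v, x — weakening required
affine: ✓ — none of v, z, x, w used more than once
relevant: ✗ — unused: v, x — weakening required
unrestricted: ✓ — type-checks (P → R → R) and nothing is barred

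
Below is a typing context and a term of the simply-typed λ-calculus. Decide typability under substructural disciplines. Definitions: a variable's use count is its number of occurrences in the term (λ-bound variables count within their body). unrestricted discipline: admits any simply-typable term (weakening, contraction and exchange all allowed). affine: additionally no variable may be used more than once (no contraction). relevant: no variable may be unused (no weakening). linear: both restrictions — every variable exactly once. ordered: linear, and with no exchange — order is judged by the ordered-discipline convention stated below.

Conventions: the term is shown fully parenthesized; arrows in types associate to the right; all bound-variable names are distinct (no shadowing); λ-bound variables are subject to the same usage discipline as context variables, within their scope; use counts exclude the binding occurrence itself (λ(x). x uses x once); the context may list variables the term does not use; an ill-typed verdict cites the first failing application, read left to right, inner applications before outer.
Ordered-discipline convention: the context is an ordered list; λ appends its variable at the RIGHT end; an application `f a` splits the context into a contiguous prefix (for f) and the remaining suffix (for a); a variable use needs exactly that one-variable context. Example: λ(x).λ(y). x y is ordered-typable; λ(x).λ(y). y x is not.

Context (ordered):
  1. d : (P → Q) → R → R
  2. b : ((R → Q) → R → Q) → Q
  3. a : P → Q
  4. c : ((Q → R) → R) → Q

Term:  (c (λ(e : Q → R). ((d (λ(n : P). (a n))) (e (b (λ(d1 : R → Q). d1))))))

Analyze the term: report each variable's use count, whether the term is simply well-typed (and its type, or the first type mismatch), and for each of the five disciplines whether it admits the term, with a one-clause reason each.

variable uses: d: 1×; b: 1×; a: 1×; c: 1×; e (λ-bound): 1×; n (λ-bound): 1×; d1 (λ-bound): 1×
use order (left to right): c, d, a, n, e, b, d1
typing: the term checks, with type Q
ordered ✗ (needs exchange: uses follow c, d, a, n, e, b, d1)
linear ✓ (d, b, a, c, e, n, d1: one use apiece)
affine ✓ (no duplicate uses among d, b, a, c, e, n, d1)
relevant ✓ (every one of d, b, a, c, e, n, d1 appears)
unrestricted ✓ (well-typed at Q; no restrictions here)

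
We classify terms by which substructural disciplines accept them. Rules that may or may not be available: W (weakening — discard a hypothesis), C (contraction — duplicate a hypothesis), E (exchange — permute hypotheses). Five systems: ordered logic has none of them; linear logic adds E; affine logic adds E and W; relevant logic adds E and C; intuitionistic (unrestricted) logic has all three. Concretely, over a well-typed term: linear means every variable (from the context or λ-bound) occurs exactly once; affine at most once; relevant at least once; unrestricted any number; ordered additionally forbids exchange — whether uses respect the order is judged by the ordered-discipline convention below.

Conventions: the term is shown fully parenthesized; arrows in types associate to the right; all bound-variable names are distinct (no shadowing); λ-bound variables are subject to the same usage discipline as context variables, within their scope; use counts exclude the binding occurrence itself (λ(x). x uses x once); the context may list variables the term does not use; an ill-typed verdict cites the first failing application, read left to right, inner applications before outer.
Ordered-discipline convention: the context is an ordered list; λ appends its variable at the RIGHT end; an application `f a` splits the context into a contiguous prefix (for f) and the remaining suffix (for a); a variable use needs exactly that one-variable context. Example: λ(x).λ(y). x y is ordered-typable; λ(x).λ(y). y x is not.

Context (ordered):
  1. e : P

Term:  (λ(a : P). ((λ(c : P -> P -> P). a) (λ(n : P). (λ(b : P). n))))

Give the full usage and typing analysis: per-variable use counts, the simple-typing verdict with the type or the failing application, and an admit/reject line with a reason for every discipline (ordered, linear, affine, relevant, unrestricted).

usage: e ×0, a [bound] ×1, c [bound] ×0, n [bound] ×1, b [bound] ×0
use order (left to right): a, n
typing: well-typed — term : P -> P
ordered: ✗ — e, c, b left unused
linear: ✗ — e, c, b left unused
affine: ✓ — at most one use each (e, a, c, n, b)
relevant: ✗ — e, c, b left unused
unrestricted: ✓ — typability at P -> P is all that's needed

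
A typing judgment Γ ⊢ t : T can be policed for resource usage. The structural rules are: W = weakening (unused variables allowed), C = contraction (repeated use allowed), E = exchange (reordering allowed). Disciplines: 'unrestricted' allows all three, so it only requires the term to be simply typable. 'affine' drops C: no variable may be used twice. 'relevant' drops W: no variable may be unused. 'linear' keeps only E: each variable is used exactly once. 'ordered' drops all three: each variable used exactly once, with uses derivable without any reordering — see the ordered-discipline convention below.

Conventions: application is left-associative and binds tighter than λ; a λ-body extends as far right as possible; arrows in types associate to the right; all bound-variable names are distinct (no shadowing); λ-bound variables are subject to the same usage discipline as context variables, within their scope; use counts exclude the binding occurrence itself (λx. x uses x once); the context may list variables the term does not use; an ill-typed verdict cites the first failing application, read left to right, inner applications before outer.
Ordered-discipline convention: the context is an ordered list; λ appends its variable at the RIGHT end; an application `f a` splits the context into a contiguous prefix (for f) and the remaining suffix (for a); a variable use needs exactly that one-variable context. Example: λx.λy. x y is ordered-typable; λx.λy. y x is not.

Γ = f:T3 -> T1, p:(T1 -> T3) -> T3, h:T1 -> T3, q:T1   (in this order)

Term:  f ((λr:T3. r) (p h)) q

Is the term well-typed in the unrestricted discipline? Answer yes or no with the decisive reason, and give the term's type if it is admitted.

no — the type mismatch rejects it
counts: f ×1, p ×1, h ×1, q ×1, r [bound] ×1
left-to-right use order: f, r, p, h, q
typing: ill-typed: non-function type T1 applied to an argument
summary: ordered ✗; linear ✗; affine ✗; relevant ✗; unrestricted ✗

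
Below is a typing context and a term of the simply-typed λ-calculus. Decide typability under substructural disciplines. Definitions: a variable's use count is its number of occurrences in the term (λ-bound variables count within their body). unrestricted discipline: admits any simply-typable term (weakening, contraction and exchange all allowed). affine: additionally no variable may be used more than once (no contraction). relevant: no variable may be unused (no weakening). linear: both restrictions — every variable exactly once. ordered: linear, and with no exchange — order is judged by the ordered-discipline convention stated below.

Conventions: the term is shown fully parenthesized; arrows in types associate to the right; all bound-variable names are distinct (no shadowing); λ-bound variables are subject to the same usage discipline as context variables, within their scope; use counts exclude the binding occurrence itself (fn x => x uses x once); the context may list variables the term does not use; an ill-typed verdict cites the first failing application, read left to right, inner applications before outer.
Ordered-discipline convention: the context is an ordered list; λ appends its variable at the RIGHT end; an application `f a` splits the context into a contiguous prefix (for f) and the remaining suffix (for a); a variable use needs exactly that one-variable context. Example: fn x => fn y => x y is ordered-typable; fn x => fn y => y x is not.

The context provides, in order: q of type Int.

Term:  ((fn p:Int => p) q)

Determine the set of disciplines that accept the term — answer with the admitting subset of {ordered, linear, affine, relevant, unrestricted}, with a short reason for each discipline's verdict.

admitting disciplines: ordered, linear, affine, relevant, unrestricted
usage: q ×1, p (bound) ×1
use order (left to right): p, q
typing: well-typed at Int
ordered: ✓, q, p: once each, no exchange needed
linear: ✓, single use per variable (q, p)
affine: ✓, q, p: no repeats, contraction unneeded
relevant: ✓, at least one use each (q, p)
unrestricted: ✓, simply typable at Int; W, C, E all held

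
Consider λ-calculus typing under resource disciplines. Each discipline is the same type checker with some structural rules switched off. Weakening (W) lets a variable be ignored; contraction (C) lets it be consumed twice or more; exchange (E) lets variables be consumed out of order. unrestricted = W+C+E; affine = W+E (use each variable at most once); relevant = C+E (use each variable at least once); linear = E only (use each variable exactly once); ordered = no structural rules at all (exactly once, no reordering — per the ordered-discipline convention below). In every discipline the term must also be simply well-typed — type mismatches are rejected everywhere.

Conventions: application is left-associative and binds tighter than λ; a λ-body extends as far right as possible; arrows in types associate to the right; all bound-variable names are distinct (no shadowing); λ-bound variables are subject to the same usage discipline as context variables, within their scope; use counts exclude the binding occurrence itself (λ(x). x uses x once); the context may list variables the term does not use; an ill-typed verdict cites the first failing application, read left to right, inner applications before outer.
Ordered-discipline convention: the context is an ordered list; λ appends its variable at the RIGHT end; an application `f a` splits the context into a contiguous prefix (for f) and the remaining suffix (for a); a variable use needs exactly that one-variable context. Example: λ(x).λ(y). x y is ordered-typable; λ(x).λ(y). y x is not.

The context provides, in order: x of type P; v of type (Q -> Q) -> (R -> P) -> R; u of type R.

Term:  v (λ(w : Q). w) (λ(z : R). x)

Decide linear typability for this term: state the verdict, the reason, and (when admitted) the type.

no — u, z left unused
counts: x: 1×; v: 1×; u: 0×; w (bound): 1×; z (bound): 0×
uses in reading order: v, w, x
typing: well-typed — term : R
all disciplines: ordered ✗; linear ✗; affine ✓; relevant ✗; unrestricted ✓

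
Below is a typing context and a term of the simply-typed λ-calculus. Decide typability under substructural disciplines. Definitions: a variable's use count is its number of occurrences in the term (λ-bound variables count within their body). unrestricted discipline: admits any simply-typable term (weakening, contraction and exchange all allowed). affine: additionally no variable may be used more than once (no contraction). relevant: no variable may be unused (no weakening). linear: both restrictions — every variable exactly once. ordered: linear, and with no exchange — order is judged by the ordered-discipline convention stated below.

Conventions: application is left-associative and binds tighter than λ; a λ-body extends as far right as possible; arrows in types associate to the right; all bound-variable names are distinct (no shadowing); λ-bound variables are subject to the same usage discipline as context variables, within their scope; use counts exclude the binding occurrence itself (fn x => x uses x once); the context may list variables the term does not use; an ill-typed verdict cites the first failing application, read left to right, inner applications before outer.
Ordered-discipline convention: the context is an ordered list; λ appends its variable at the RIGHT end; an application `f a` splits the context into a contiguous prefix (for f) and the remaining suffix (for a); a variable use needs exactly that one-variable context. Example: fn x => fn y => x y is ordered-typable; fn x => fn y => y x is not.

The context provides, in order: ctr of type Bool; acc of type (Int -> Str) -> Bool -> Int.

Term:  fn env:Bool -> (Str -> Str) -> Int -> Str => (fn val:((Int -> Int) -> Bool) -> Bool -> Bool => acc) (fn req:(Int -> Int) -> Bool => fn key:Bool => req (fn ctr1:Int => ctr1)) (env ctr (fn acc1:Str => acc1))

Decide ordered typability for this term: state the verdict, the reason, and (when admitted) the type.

no — unused: val, key — weakening required
counts: ctr ×1; acc ×1; env [bound] ×1; val [bound] ×0; req [bound] ×1; key [bound] ×0; ctr1 [bound] ×1; acc1 [bound] ×1
left-to-right use order: acc, req, ctr1, env, ctr, acc1
typing: the term checks, with type (Bool -> (Str -> Str) -> Int -> Str) -> Bool -> Int
per-discipline verdicts: ordered ✗; linear ✗; affine ✓; relevant ✗; unrestricted ✓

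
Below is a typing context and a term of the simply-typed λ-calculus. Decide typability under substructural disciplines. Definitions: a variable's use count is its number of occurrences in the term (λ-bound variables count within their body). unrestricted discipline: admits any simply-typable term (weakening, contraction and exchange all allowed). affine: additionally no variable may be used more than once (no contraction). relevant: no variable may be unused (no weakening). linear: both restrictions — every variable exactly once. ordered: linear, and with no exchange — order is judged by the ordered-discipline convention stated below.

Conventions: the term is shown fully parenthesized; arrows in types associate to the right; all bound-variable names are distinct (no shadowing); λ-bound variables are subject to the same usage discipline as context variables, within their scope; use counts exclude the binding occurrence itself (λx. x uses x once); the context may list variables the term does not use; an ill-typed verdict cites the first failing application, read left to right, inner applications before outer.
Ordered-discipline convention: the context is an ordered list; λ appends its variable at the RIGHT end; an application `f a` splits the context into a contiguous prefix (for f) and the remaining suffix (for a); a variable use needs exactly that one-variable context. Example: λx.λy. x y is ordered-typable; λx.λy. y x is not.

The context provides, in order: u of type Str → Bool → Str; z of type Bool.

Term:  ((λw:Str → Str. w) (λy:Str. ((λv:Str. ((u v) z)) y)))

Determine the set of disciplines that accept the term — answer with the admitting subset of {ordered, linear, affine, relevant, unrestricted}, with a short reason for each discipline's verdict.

accepted by: linear, affine, relevant, unrestricted
variable uses: u ×1, z ×1, w (λ-bound) ×1, y (λ-bound) ×1, v (λ-bound) ×1
left-to-right use order: w, u, v, z, y
typing: ✓ — Str → Str
ordered ✗ (no contiguous prefix/suffix split fits w, u, v, z, y)
linear ✓ (single use per variable (u, z, w, y, v))
affine ✓ (no duplicate uses among u, z, w, y, v)
relevant ✓ (at least one use each (u, z, w, y, v))
unrestricted ✓ (typability at Str → Str is all that's needed)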